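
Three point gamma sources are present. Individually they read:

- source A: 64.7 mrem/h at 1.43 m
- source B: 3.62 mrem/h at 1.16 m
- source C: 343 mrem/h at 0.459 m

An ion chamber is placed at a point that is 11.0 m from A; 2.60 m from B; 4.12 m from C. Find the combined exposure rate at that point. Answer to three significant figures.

By superposition, sum each source's inverse-square contribution:
A: 64.7 × (1.43/11.0)² = 1.093 mrem/h
B: 3.62 × (1.16/2.60)² = 0.7206 mrem/h
C: 343 × (0.459/4.12)² = 4.257 mrem/h
Total = 1.093 + 0.7206 + 4.257 = 6.071 mrem/h.

6.07 mrem/h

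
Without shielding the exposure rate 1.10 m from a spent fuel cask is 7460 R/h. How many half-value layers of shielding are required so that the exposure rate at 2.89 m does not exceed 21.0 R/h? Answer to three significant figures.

5.69 half-value layers

At 2.89 m, distance alone gives (1.10/2.89)² = 0.1449, so 7460 × 0.1449 = 1081 R/h.
Further attenuation needed: 1081/21.0 = 51.48.
n = log₂(51.48) = 5.686 half-value layers.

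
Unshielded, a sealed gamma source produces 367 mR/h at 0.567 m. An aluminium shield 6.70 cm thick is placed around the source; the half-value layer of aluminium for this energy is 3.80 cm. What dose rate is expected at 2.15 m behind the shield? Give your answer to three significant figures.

7.52 mR/h

Distance alone: (0.567/2.15)² = 0.06955, so 367 × 0.06955 = 25.52 mR/h.
Shield: 6.70/3.80 = 1.763 half-value layers → attenuation 2^(−1.763) = 0.2946.
Combined: 25.52 × 0.2946 = 7.518 mR/h.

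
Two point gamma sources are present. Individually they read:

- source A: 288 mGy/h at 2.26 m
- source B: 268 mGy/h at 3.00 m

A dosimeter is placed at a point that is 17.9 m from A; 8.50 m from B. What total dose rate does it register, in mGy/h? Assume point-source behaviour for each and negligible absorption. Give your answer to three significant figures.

38.0 mGy/h

Each source contributes Iᵢ·(dᵢ/rᵢ)²; contributions add.
A: 288 × (2.26/17.9)² = 4.591 mGy/h
B: 268 × (3.00/8.50)² = 33.38 mGy/h
Total = 4.591 + 33.38 = 37.97 mGy/h.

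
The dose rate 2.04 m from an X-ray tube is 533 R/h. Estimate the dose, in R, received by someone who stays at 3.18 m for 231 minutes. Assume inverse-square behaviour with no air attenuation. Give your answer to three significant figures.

Applying the 1/r² law, rate at 3.18 m:
533 × (2.04/3.18)² = 533 × 0.4115 = 219.3 R/h.
Dose = rate × time = 219.3 R/h × 3.850 h = 844.3 R.

844 R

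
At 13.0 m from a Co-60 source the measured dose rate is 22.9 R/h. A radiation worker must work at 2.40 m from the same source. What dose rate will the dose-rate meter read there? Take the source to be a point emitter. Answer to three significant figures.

Since intensity falls as 1/r², scaling from 13.0 m to 2.40 m:
22.9 × (13.0/2.40)² = 22.9 × 29.34 = 671.9 R/h.

672 R/h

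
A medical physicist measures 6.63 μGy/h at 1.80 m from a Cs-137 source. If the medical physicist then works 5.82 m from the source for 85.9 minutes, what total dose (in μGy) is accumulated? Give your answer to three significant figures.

Using I₁d₁² = I₂d₂², rate at 5.82 m:
6.63 × (1.80/5.82)² = 6.63 × 0.09565 = 0.6342 μGy/h.
Dose = rate × time = 0.6342 μGy/h × 1.432 h = 0.9082 μGy.

0.908 μGy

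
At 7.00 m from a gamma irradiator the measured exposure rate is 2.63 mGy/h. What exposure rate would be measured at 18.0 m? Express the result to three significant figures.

Since intensity falls as 1/r², scaling from 7.00 m to 18.0 m:
2.63 × (7.00/18.0)² = 2.63 × 0.1512 = 0.3977 mGy/h.

0.398 mGy/h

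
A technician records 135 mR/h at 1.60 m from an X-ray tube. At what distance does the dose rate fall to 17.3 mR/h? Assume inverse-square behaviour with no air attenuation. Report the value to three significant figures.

Since intensity falls as 1/r², d₂ = d₁·√(I₁/I₂).
I₁/I₂ = 135/17.3 = 7.803, so d₂ = 1.60 × √7.803 = 4.469 m.

4.47 m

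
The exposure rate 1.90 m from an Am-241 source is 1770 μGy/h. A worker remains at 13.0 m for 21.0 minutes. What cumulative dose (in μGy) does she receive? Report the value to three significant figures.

13.2 μGy

Applying the 1/r² law, rate at 13.0 m:
(1.90/13.0)² = 0.02136, so 1770 × 0.02136 = 37.81 μGy/h.
Dose = rate × time = 37.81 μGy/h × 0.3500 h = 13.23 μGy.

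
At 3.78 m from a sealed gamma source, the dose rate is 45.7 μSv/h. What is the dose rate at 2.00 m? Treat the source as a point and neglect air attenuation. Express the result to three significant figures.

163 μSv/h

By the inverse-square law, the rate at 2.00 m is
(3.78/2.00)² = 3.572, so 45.7 × 3.572 = 163.2 μSv/h.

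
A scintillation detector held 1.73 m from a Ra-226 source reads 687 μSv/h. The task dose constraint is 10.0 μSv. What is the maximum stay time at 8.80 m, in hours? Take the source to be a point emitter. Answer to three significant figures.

Applying the 1/r² law, rate at 8.80 m:
(1.73/8.80)² = 0.03865, so 687 × 0.03865 = 26.55 μSv/h.
Stay time = 10.0 μSv ÷ 26.55 μSv/h = 0.3766 h.

0.377 h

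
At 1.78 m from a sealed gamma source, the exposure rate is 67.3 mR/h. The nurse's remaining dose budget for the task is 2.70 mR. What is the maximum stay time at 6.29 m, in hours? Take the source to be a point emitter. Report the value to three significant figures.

0.501 h

Since intensity falls as 1/r², rate at 6.29 m:
(1.78/6.29)² = 0.08008, so 67.3 × 0.08008 = 5.389 mR/h.
Stay time = 2.70 mR ÷ 5.389 mR/h = 0.5010 h.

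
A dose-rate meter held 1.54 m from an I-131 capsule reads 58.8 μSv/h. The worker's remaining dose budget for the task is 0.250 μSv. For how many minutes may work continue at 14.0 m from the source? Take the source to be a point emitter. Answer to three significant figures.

By the inverse-square law, rate at 14.0 m:
58.8 × (1.54/14.0)² = 58.8 × 0.01210 = 0.7115 μSv/h.
Stay time = 0.250 μSv ÷ 0.7115 μSv/h = 0.3514 h = 21.08 min.

21.1 min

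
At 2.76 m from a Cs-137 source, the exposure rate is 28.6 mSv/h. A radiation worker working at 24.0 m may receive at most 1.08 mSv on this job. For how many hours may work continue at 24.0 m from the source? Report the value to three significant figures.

By the inverse-square law, rate at 24.0 m:
28.6 × (2.76/24.0)² = 28.6 × 0.01322 = 0.3781 mSv/h.
Stay time = 1.08 mSv ÷ 0.3781 mSv/h = 2.856 h.

2.86 h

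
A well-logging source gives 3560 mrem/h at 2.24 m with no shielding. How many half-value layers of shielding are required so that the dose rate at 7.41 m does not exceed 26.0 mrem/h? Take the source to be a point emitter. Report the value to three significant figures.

3.65 half-value layers

At 7.41 m, distance alone gives (2.24/7.41)² = 0.09138, so 3560 × 0.09138 = 325.3 mrem/h.
Further attenuation needed: 325.3/26.0 = 12.51.
n = log₂(12.51) = 3.645 half-value layers.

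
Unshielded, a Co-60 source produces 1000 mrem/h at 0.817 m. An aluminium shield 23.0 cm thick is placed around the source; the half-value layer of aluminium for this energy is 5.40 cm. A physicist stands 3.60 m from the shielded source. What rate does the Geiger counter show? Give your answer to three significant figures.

2.69 mrem/h

Distance alone: 1000 × (0.817/3.60)² = 1000 × 0.05150 = 51.50 mrem/h.
Shield: 23.0/5.40 = 4.259 half-value layers → attenuation 2^(−4.259) = 0.05223.
Combined: 51.50 × 0.05223 = 2.690 mrem/h.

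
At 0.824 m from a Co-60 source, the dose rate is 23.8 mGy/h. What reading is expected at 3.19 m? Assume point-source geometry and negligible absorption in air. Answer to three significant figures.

1.59 mGy/h

By the inverse-square law, the rate at 3.19 m is
(0.824/3.19)² = 0.06672, so 23.8 × 0.06672 = 1.588 mGy/h.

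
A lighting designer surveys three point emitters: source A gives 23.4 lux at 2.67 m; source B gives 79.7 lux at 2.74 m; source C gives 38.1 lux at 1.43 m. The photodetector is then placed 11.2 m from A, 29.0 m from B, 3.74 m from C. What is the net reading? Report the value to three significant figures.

7.61 lux

By superposition, sum each source's inverse-square contribution:
A: 23.4 × (2.67/11.2)² = 1.330 lux
B: 79.7 × (2.74/29.0)² = 0.7115 lux
C: 38.1 × (1.43/3.74)² = 5.570 lux
Total = 1.330 + 0.7115 + 5.570 = 7.612 lux.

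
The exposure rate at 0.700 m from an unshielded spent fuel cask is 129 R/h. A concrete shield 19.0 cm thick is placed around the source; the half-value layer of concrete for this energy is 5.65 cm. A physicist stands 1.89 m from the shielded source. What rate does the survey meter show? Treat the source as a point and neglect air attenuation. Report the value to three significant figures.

1.72 R/h

Distance alone: 129 × (0.700/1.89)² = 129 × 0.1372 = 17.70 R/h.
Shield: 19.0/5.65 = 3.363 half-value layers → attenuation 2^(−3.363) = 0.09719.
Combined: 17.70 × 0.09719 = 1.720 R/h.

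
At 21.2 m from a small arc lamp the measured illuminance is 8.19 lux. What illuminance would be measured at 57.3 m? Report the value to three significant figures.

Applying the 1/r² law, scaling from 21.2 m to 57.3 m:
8.19 × (21.2/57.3)² = 8.19 × 0.1369 = 1.121 lux.

1.12 lux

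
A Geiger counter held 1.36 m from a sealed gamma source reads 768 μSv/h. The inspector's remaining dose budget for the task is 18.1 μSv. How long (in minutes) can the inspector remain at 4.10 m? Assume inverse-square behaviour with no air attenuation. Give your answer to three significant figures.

12.9 min

By the inverse-square law, rate at 4.10 m:
768 × (1.36/4.10)² = 768 × 0.1100 = 84.48 μSv/h.
Stay time = 18.1 μSv ÷ 84.48 μSv/h = 0.2143 h = 12.86 min.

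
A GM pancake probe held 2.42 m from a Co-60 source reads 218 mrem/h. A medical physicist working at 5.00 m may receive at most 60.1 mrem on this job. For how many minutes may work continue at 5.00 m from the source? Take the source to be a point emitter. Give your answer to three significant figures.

70.6 min

Since intensity falls as 1/r², rate at 5.00 m:
218 × (2.42/5.00)² = 218 × 0.2343 = 51.08 mrem/h.
Stay time = 60.1 mrem ÷ 51.08 mrem/h = 1.177 h = 70.62 min.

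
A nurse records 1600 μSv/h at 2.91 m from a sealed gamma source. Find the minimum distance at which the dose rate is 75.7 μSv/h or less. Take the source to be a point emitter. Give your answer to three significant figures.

13.4 m

Since intensity falls as 1/r², d₂ = d₁·√(I₁/I₂).
I₁/I₂ = 1600/75.7 = 21.14, so d₂ = 2.91 × √21.14 = 13.38 m.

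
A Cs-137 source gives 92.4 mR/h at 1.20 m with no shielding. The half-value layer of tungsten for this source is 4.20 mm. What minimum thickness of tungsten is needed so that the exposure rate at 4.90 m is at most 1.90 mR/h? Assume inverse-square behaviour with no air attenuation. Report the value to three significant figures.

At 4.90 m, distance alone gives (1.20/4.90)² = 0.05998, so 92.4 × 0.05998 = 5.542 mR/h.
Further attenuation needed: 5.542/1.90 = 2.917.
n = log₂(2.917) = 1.544 half-value layers.
Thickness = 1.544 × 4.20 mm = 6.485 mm.

6.49 mm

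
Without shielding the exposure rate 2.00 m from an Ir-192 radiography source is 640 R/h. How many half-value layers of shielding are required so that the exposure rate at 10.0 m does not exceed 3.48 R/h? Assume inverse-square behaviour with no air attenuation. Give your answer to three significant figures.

2.88 half-value layers

At 10.0 m, distance alone gives (2.00/10.0)² = 0.04000, so 640 × 0.04000 = 25.60 R/h.
Further attenuation needed: 25.60/3.48 = 7.356.
n = log₂(7.356) = 2.879 half-value layers.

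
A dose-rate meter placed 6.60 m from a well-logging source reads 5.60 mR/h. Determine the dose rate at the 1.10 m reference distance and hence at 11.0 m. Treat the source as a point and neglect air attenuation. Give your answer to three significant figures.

202 mR/h; 2.02 mR/h

Intensity scales as (d₁/d₂)², so
At 1.10 m: 5.60 × (6.60/1.10)² = 5.60 × 36.00 = 201.6 mR/h
At 11.0 m: 201.6 × (1.10/11.0)² = 201.6 × 0.01000 = 2.016 mR/h.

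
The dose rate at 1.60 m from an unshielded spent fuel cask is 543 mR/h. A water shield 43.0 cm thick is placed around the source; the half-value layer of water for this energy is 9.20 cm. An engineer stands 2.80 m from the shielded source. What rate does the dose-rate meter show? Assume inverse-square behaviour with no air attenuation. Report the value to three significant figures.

6.95 mR/h

Distance alone: 543 × (1.60/2.80)² = 543 × 0.3265 = 177.3 mR/h.
Shield: 43.0/9.20 = 4.674 half-value layers → attenuation 2^(−4.674) = 0.03917.
Combined: 177.3 × 0.03917 = 6.945 mR/h.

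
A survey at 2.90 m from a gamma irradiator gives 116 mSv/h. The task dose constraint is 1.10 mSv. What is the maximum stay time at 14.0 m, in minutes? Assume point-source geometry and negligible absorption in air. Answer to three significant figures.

13.3 min

By the inverse-square law, rate at 14.0 m:
116 × (2.90/14.0)² = 116 × 0.04291 = 4.978 mSv/h.
Stay time = 1.10 mSv ÷ 4.978 mSv/h = 0.2210 h = 13.26 min.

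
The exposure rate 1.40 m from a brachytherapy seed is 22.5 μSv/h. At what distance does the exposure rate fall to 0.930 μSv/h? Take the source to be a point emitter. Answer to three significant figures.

Intensity scales as (d₁/d₂)², so d₂ = d₁·√(I₁/I₂).
I₁/I₂ = 22.5/0.930 = 24.19, so d₂ = 1.40 × √24.19 = 6.886 m.

6.89 m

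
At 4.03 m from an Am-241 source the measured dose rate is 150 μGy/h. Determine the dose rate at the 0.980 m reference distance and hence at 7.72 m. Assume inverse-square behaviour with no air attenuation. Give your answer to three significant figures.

2540 μGy/h; 40.9 μGy/h

Using I₁d₁² = I₂d₂²,
At 0.980 m: (4.03/0.980)² = 16.91, so 150 × 16.91 = 2536 μGy/h
At 7.72 m: 2536 × (0.980/7.72)² = 2536 × 0.01611 = 40.85 μGy/h.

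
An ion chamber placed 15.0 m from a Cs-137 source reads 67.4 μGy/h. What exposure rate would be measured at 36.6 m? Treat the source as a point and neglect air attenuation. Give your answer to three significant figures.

11.3 μGy/h

Since intensity falls as 1/r², scaling from 15.0 m to 36.6 m:
67.4 × (15.0/36.6)² = 67.4 × 0.1680 = 11.32 μGy/h.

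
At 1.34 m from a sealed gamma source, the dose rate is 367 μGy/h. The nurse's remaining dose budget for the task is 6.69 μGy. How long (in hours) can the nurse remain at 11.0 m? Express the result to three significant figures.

1.23 h

Applying the 1/r² law, rate at 11.0 m:
367 × (1.34/11.0)² = 367 × 0.01484 = 5.446 μGy/h.
Stay time = 6.69 μGy ÷ 5.446 μGy/h = 1.228 h.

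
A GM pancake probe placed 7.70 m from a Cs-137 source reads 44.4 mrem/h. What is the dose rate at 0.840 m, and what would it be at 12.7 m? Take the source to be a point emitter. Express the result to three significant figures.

Applying the 1/r² law,
At 0.840 m: 44.4 × (7.70/0.840)² = 44.4 × 84.03 = 3731 mrem/h
At 12.7 m: 3731 × (0.840/12.7)² = 3731 × 0.004375 = 16.32 mrem/h.

3730 mrem/h; 16.3 mrem/h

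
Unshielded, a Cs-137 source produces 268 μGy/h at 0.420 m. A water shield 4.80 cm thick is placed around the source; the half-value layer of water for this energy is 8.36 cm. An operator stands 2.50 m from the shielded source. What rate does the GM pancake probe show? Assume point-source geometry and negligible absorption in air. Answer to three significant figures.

5.08 μGy/h

Distance alone: (0.420/2.50)² = 0.02822, so 268 × 0.02822 = 7.563 μGy/h.
Shield: 4.80/8.36 = 0.5742 half-value layers → attenuation 2^(−0.5742) = 0.6717.
Combined: 7.563 × 0.6717 = 5.080 μGy/h.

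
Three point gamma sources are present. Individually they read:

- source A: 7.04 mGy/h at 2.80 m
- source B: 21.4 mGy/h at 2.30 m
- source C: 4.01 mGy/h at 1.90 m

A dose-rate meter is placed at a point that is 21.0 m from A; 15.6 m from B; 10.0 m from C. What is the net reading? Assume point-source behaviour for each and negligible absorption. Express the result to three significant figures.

Each source contributes Iᵢ·(dᵢ/rᵢ)²; contributions add.
A: 7.04 × (2.80/21.0)² = 0.1252 mGy/h
B: 21.4 × (2.30/15.6)² = 0.4652 mGy/h
C: 4.01 × (1.90/10.0)² = 0.1448 mGy/h
Total = 0.1252 + 0.4652 + 0.1448 = 0.7352 mGy/h.

0.735 mGy/h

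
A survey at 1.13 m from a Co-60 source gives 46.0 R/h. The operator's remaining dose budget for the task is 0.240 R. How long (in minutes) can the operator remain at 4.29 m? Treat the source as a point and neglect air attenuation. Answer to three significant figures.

4.51 min

Intensity scales as (d₁/d₂)², so rate at 4.29 m:
46.0 × (1.13/4.29)² = 46.0 × 0.06938 = 3.191 R/h.
Stay time = 0.240 R ÷ 3.191 R/h = 0.07521 h = 4.513 min.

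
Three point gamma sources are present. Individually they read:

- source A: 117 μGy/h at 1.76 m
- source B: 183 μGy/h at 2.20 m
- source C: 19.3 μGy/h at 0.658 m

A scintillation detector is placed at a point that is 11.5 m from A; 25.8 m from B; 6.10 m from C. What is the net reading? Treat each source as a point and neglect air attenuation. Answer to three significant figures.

4.30 μGy/h

Each source contributes Iᵢ·(dᵢ/rᵢ)²; contributions add.
A: 117 × (1.76/11.5)² = 2.740 μGy/h
B: 183 × (2.20/25.8)² = 1.331 μGy/h
C: 19.3 × (0.658/6.10)² = 0.2246 μGy/h
Total = 2.740 + 1.331 + 0.2246 = 4.296 μGy/h.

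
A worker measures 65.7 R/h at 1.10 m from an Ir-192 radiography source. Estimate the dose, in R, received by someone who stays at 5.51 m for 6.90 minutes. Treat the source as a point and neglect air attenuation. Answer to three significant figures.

0.301 R

By the inverse-square law, rate at 5.51 m:
65.7 × (1.10/5.51)² = 65.7 × 0.03985 = 2.618 R/h.
Dose = rate × time = 2.618 R/h × 0.1150 h = 0.3011 R.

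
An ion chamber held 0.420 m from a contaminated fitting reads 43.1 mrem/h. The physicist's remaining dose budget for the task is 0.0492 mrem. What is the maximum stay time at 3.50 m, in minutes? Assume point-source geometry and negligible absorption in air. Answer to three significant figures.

Intensity scales as (d₁/d₂)², so rate at 3.50 m:
43.1 × (0.420/3.50)² = 43.1 × 0.01440 = 0.6206 mrem/h.
Stay time = 0.0492 mrem ÷ 0.6206 mrem/h = 0.07928 h = 4.757 min.

4.76 min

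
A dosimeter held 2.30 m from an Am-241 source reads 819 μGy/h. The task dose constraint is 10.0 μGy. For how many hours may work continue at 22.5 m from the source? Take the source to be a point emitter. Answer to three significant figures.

1.17 h

Applying the 1/r² law, rate at 22.5 m:
819 × (2.30/22.5)² = 819 × 0.01045 = 8.559 μGy/h.
Stay time = 10.0 μGy ÷ 8.559 μGy/h = 1.168 h.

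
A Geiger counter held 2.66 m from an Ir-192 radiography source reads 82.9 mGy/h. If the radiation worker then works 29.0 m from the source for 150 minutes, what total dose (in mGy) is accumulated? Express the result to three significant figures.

1.74 mGy

Using I₁d₁² = I₂d₂², rate at 29.0 m:
82.9 × (2.66/29.0)² = 82.9 × 0.008413 = 0.6974 mGy/h.
Dose = rate × time = 0.6974 mGy/h × 2.500 h = 1.744 mGy.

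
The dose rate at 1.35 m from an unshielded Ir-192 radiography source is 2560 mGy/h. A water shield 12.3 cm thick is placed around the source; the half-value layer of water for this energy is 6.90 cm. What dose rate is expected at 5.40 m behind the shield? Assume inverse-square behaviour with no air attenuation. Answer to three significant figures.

Distance alone: 2560 × (1.35/5.40)² = 2560 × 0.06250 = 160.0 mGy/h.
Shield: 12.3/6.90 = 1.783 half-value layers → attenuation 2^(−1.783) = 0.2906.
Combined: 160.0 × 0.2906 = 46.50 mGy/h.

46.5 mGy/h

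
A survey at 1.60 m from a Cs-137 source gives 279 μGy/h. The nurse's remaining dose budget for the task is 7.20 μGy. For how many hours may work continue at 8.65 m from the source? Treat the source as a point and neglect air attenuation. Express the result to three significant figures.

0.754 h

Intensity scales as (d₁/d₂)², so rate at 8.65 m:
(1.60/8.65)² = 0.03421, so 279 × 0.03421 = 9.545 μGy/h.
Stay time = 7.20 μGy ÷ 9.545 μGy/h = 0.7543 h.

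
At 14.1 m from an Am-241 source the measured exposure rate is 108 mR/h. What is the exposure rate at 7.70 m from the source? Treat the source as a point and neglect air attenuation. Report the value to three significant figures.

362 mR/h

Using I₁d₁² = I₂d₂², scaling from 14.1 m to 7.70 m:
(14.1/7.70)² = 3.353, so 108 × 3.353 = 362.1 mR/h.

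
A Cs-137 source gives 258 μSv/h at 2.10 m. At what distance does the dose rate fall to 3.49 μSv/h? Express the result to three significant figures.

18.1 m

By the inverse-square law, d₂ = d₁·√(I₁/I₂).
I₁/I₂ = 258/3.49 = 73.93, so d₂ = 2.10 × √73.93 = 18.06 m.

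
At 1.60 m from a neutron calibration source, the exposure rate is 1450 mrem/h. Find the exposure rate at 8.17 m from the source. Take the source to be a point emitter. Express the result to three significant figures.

Intensity scales as (d₁/d₂)², so the rate at 8.17 m is
(1.60/8.17)² = 0.03835, so 1450 × 0.03835 = 55.61 mrem/h.

55.6 mrem/h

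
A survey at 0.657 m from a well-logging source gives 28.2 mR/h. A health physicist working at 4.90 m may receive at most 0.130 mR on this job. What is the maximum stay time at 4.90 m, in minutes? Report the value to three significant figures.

Intensity scales as (d₁/d₂)², so rate at 4.90 m:
28.2 × (0.657/4.90)² = 28.2 × 0.01798 = 0.5070 mR/h.
Stay time = 0.130 mR ÷ 0.5070 mR/h = 0.2564 h = 15.38 min.

15.4 min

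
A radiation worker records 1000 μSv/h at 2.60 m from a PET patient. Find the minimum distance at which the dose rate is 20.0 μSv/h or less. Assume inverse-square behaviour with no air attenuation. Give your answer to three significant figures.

18.4 m

Since intensity falls as 1/r², d₂ = d₁·√(I₁/I₂).
I₁/I₂ = 1000/20.0 = 50.00, so d₂ = 2.60 × √50.00 = 18.38 m.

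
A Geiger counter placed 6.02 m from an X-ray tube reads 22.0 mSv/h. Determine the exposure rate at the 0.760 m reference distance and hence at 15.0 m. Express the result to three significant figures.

1380 mSv/h; 3.54 mSv/h

Intensity scales as (d₁/d₂)², so
At 0.760 m: 22.0 × (6.02/0.760)² = 22.0 × 62.74 = 1380 mSv/h
At 15.0 m: (0.760/15.0)² = 0.002567, so 1380 × 0.002567 = 3.542 mSv/h.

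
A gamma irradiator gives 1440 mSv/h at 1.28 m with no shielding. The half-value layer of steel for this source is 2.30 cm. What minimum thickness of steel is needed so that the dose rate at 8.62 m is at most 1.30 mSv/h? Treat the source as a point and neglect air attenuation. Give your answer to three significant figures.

At 8.62 m, distance alone gives (1.28/8.62)² = 0.02205, so 1440 × 0.02205 = 31.75 mSv/h.
Further attenuation needed: 31.75/1.30 = 24.42.
n = log₂(24.42) = 4.610 half-value layers.
Thickness = 4.610 × 2.30 cm = 10.60 cm.

10.6 cm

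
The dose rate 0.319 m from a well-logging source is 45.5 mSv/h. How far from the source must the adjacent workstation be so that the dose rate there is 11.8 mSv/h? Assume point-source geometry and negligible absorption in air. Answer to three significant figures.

0.626 m

Applying the 1/r² law, d₂ = d₁·√(I₁/I₂).
I₁/I₂ = 45.5/11.8 = 3.856, so d₂ = 0.319 × √3.856 = 0.6264 m.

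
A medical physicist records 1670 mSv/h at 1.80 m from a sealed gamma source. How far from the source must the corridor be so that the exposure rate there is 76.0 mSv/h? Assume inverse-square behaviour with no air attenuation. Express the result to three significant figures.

Applying the 1/r² law, d₂ = d₁·√(I₁/I₂).
I₁/I₂ = 1670/76.0 = 21.97, so d₂ = 1.80 × √21.97 = 8.437 m.

8.44 m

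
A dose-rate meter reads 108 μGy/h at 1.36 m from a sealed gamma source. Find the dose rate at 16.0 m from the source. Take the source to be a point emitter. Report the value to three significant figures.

0.780 μGy/h

Applying the 1/r² law, the rate at 16.0 m is
108 × (1.36/16.0)² = 108 × 0.007225 = 0.7803 μGy/h.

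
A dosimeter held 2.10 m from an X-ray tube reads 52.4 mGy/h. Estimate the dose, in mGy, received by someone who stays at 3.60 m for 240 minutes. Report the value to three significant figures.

71.3 mGy

By the inverse-square law, rate at 3.60 m:
52.4 × (2.10/3.60)² = 52.4 × 0.3403 = 17.83 mGy/h.
Dose = rate × time = 17.83 mGy/h × 4.000 h = 71.32 mGy.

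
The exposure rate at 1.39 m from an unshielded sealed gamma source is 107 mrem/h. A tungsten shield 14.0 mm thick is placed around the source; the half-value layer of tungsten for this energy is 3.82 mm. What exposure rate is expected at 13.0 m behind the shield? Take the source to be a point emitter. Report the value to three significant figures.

0.0964 mrem/h

Distance alone: 107 × (1.39/13.0)² = 107 × 0.01143 = 1.223 mrem/h.
Shield: 14.0/3.82 = 3.665 half-value layers → attenuation 2^(−3.665) = 0.07884.
Combined: 1.223 × 0.07884 = 0.09642 mrem/h.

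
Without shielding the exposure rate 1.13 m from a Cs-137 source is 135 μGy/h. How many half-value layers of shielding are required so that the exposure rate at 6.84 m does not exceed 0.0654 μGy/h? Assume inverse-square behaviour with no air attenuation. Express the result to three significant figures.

At 6.84 m, distance alone gives (1.13/6.84)² = 0.02729, so 135 × 0.02729 = 3.684 μGy/h.
Further attenuation needed: 3.684/0.0654 = 56.33.
n = log₂(56.33) = 5.816 half-value layers.

5.82 half-value layers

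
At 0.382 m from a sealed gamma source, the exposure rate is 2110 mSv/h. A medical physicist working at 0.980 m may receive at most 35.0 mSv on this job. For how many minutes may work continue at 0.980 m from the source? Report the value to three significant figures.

Intensity scales as (d₁/d₂)², so rate at 0.980 m:
(0.382/0.980)² = 0.1519, so 2110 × 0.1519 = 320.5 mSv/h.
Stay time = 35.0 mSv ÷ 320.5 mSv/h = 0.1092 h = 6.552 min.

6.55 min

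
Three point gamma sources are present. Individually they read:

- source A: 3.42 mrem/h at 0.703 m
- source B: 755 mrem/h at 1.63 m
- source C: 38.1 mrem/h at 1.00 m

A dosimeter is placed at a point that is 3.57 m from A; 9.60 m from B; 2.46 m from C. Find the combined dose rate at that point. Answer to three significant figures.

28.2 mrem/h

Each source contributes Iᵢ·(dᵢ/rᵢ)²; contributions add.
A: 3.42 × (0.703/3.57)² = 0.1326 mrem/h
B: 755 × (1.63/9.60)² = 21.77 mrem/h
C: 38.1 × (1.00/2.46)² = 6.296 mrem/h
Total = 0.1326 + 21.77 + 6.296 = 28.20 mrem/h.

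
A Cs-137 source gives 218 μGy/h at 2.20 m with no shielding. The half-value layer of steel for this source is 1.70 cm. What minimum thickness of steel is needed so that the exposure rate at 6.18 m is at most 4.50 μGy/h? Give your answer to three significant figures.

4.45 cm

At 6.18 m, distance alone gives (2.20/6.18)² = 0.1267, so 218 × 0.1267 = 27.62 μGy/h.
Further attenuation needed: 27.62/4.50 = 6.138.
n = log₂(6.138) = 2.618 half-value layers.
Thickness = 2.618 × 1.70 cm = 4.451 cm.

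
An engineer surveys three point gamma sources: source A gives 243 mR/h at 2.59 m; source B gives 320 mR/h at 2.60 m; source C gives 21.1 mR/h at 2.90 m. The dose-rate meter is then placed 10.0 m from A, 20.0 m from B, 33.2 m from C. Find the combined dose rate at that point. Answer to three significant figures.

By superposition, sum each source's inverse-square contribution:
A: 243 × (2.59/10.0)² = 16.30 mR/h
B: 320 × (2.60/20.0)² = 5.408 mR/h
C: 21.1 × (2.90/33.2)² = 0.1610 mR/h
Total = 16.30 + 5.408 + 0.1610 = 21.87 mR/h.

21.9 mR/h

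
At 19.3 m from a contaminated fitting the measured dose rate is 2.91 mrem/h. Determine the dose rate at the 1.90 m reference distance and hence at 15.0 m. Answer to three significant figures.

300 mrem/h; 4.82 mrem/h

Applying the 1/r² law,
At 1.90 m: 2.91 × (19.3/1.90)² = 2.91 × 103.2 = 300.3 mrem/h
At 15.0 m: (1.90/15.0)² = 0.01604, so 300.3 × 0.01604 = 4.817 mrem/h.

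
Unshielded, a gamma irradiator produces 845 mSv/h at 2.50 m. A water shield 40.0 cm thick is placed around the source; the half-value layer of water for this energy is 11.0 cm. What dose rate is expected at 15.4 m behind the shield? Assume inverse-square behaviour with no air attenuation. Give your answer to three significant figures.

1.79 mSv/h

Distance alone: 845 × (2.50/15.4)² = 845 × 0.02635 = 22.27 mSv/h.
Shield: 40.0/11.0 = 3.636 half-value layers → attenuation 2^(−3.636) = 0.08044.
Combined: 22.27 × 0.08044 = 1.791 mSv/h.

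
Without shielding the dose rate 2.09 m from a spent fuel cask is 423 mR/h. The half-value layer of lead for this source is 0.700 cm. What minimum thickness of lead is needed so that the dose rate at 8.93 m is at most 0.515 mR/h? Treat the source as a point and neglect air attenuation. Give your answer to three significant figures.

At 8.93 m, distance alone gives (2.09/8.93)² = 0.05478, so 423 × 0.05478 = 23.17 mR/h.
Further attenuation needed: 23.17/0.515 = 44.99.
n = log₂(44.99) = 5.492 half-value layers.
Thickness = 5.492 × 0.700 cm = 3.844 cm.

3.84 cm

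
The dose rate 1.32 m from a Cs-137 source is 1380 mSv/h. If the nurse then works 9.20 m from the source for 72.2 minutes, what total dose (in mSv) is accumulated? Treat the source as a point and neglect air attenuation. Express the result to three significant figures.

By the inverse-square law, rate at 9.20 m:
1380 × (1.32/9.20)² = 1380 × 0.02059 = 28.41 mSv/h.
Dose = rate × time = 28.41 mSv/h × 1.203 h = 34.18 mSv.

34.2 mSv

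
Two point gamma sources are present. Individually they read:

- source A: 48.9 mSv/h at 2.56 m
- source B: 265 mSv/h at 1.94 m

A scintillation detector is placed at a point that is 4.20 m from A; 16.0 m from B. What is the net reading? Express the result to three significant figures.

22.1 mSv/h

By superposition, sum each source's inverse-square contribution:
A: 48.9 × (2.56/4.20)² = 18.17 mSv/h
B: 265 × (1.94/16.0)² = 3.896 mSv/h
Total = 18.17 + 3.896 = 22.07 mSv/h.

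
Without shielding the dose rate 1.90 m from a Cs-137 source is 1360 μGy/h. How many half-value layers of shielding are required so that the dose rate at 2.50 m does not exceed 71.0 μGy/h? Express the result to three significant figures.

3.47 half-value layers

At 2.50 m, distance alone gives 1360 × (1.90/2.50)² = 1360 × 0.5776 = 785.5 μGy/h.
Further attenuation needed: 785.5/71.0 = 11.06.
n = log₂(11.06) = 3.467 half-value layers.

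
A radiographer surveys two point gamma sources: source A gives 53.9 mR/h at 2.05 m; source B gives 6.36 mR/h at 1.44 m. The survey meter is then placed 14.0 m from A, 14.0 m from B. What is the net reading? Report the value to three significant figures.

By superposition, sum each source's inverse-square contribution:
A: 53.9 × (2.05/14.0)² = 1.156 mR/h
B: 6.36 × (1.44/14.0)² = 0.06729 mR/h
Total = 1.156 + 0.06729 = 1.223 mR/h.

1.22 mR/h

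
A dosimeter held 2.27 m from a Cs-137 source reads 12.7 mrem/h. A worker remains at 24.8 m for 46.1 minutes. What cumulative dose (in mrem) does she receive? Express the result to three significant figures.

0.0818 mrem

By the inverse-square law, rate at 24.8 m:
(2.27/24.8)² = 0.008378, so 12.7 × 0.008378 = 0.1064 mrem/h.
Dose = rate × time = 0.1064 mrem/h × 0.7683 h = 0.08175 mrem.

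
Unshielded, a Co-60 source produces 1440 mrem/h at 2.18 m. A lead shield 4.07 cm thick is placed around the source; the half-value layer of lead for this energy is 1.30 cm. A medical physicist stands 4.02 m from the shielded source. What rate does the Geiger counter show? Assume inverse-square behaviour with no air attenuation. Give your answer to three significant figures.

48.3 mrem/h

Distance alone: (2.18/4.02)² = 0.2941, so 1440 × 0.2941 = 423.5 mrem/h.
Shield: 4.07/1.30 = 3.131 half-value layers → attenuation 2^(−3.131) = 0.1141.
Combined: 423.5 × 0.1141 = 48.32 mrem/h.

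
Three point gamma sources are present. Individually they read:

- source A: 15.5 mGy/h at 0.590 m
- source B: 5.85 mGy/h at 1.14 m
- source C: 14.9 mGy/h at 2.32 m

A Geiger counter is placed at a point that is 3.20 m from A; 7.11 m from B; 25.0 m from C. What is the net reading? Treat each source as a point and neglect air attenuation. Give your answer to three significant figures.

0.806 mGy/h

By superposition, sum each source's inverse-square contribution:
A: 15.5 × (0.590/3.20)² = 0.5269 mGy/h
B: 5.85 × (1.14/7.11)² = 0.1504 mGy/h
C: 14.9 × (2.32/25.0)² = 0.1283 mGy/h
Total = 0.5269 + 0.1504 + 0.1283 = 0.8056 mGy/h.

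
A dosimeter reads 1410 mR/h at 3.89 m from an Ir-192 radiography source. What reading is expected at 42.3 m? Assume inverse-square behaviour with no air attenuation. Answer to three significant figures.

11.9 mR/h

By the inverse-square law, the rate at 42.3 m is
1410 × (3.89/42.3)² = 1410 × 0.008457 = 11.92 mR/h.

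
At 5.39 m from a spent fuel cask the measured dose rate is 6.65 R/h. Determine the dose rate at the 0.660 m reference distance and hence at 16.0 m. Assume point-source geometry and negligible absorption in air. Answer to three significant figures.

444 R/h; 0.755 R/h

Applying the 1/r² law,
At 0.660 m: 6.65 × (5.39/0.660)² = 6.65 × 66.69 = 443.5 R/h
At 16.0 m: 443.5 × (0.660/16.0)² = 443.5 × 0.001702 = 0.7548 R/h.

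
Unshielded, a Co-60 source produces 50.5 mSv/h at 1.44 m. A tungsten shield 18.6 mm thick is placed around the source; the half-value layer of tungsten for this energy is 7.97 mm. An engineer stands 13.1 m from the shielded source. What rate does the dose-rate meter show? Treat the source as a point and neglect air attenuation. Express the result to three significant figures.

Distance alone: 50.5 × (1.44/13.1)² = 50.5 × 0.01208 = 0.6100 mSv/h.
Shield: 18.6/7.97 = 2.334 half-value layers → attenuation 2^(−2.334) = 0.1983.
Combined: 0.6100 × 0.1983 = 0.1210 mSv/h.

0.121 mSv/h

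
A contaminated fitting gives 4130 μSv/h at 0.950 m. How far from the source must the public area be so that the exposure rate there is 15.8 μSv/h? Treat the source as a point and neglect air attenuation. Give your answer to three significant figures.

Since intensity falls as 1/r², d₂ = d₁·√(I₁/I₂).
I₁/I₂ = 4130/15.8 = 261.4, so d₂ = 0.950 × √261.4 = 15.36 m.

15.4 m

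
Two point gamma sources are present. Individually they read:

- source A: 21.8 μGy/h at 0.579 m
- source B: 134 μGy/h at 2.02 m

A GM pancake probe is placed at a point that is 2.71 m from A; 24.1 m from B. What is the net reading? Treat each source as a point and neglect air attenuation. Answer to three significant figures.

Each source contributes Iᵢ·(dᵢ/rᵢ)²; contributions add.
A: 21.8 × (0.579/2.71)² = 0.9951 μGy/h
B: 134 × (2.02/24.1)² = 0.9414 μGy/h
Total = 0.9951 + 0.9414 = 1.937 μGy/h.

1.94 μGy/h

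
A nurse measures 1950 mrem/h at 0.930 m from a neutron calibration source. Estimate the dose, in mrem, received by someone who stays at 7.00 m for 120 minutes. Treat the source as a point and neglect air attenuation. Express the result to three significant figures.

Using I₁d₁² = I₂d₂², rate at 7.00 m:
(0.930/7.00)² = 0.01765, so 1950 × 0.01765 = 34.42 mrem/h.
Dose = rate × time = 34.42 mrem/h × 2.000 h = 68.84 mrem.

68.8 mrem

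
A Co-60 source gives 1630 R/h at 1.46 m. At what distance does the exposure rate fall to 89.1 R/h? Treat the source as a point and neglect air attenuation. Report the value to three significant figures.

Applying the 1/r² law, d₂ = d₁·√(I₁/I₂).
I₁/I₂ = 1630/89.1 = 18.29, so d₂ = 1.46 × √18.29 = 6.244 m.

6.24 m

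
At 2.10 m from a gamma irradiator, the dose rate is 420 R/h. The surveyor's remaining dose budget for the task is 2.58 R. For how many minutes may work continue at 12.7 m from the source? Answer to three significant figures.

Since intensity falls as 1/r², rate at 12.7 m:
(2.10/12.7)² = 0.02734, so 420 × 0.02734 = 11.48 R/h.
Stay time = 2.58 R ÷ 11.48 R/h = 0.2247 h = 13.48 min.

13.5 min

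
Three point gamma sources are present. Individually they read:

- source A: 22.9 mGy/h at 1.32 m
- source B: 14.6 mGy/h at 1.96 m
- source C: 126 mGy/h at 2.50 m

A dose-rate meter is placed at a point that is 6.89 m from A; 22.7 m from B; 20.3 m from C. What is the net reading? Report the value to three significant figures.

Each source contributes Iᵢ·(dᵢ/rᵢ)²; contributions add.
A: 22.9 × (1.32/6.89)² = 0.8405 mGy/h
B: 14.6 × (1.96/22.7)² = 0.1088 mGy/h
C: 126 × (2.50/20.3)² = 1.911 mGy/h
Total = 0.8405 + 0.1088 + 1.911 = 2.860 mGy/h.

2.86 mGy/h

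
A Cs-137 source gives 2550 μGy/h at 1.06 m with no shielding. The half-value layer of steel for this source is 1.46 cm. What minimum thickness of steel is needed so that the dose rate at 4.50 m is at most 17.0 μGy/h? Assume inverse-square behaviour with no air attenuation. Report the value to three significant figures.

At 4.50 m, distance alone gives (1.06/4.50)² = 0.05549, so 2550 × 0.05549 = 141.5 μGy/h.
Further attenuation needed: 141.5/17.0 = 8.324.
n = log₂(8.324) = 3.057 half-value layers.
Thickness = 3.057 × 1.46 cm = 4.463 cm.

4.46 cm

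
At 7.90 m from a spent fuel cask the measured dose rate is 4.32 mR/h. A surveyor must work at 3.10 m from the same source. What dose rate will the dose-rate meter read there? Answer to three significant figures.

By the inverse-square law, scaling from 7.90 m to 3.10 m:
(7.90/3.10)² = 6.494, so 4.32 × 6.494 = 28.05 mR/h.

28.1 mR/h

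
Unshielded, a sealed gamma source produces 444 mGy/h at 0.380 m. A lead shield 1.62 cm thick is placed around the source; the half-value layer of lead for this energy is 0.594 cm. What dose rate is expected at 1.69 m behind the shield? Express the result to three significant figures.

3.39 mGy/h

Distance alone: (0.380/1.69)² = 0.05056, so 444 × 0.05056 = 22.45 mGy/h.
Shield: 1.62/0.594 = 2.727 half-value layers → attenuation 2^(−2.727) = 0.1510.
Combined: 22.45 × 0.1510 = 3.390 mGy/h.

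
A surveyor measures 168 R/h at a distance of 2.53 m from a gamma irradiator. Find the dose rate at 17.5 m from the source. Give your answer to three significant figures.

Applying the 1/r² law, the rate at 17.5 m is
168 × (2.53/17.5)² = 168 × 0.02090 = 3.511 R/h.

3.51 R/h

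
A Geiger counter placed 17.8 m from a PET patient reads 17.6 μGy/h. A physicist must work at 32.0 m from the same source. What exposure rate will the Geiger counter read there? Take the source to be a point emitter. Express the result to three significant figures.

5.45 μGy/h

Using I₁d₁² = I₂d₂², scaling from 17.8 m to 32.0 m:
(17.8/32.0)² = 0.3094, so 17.6 × 0.3094 = 5.445 μGy/h.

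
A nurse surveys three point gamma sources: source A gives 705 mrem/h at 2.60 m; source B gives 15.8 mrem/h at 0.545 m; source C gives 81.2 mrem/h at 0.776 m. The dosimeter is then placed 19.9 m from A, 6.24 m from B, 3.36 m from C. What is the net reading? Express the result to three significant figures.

By superposition, sum each source's inverse-square contribution:
A: 705 × (2.60/19.9)² = 12.03 mrem/h
B: 15.8 × (0.545/6.24)² = 0.1205 mrem/h
C: 81.2 × (0.776/3.36)² = 4.331 mrem/h
Total = 12.03 + 0.1205 + 4.331 = 16.48 mrem/h.

16.5 mrem/h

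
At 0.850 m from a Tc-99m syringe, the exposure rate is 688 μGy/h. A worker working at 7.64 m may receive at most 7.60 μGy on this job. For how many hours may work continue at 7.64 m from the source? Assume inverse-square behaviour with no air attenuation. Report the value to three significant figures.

Applying the 1/r² law, rate at 7.64 m:
688 × (0.850/7.64)² = 688 × 0.01238 = 8.517 μGy/h.
Stay time = 7.60 μGy ÷ 8.517 μGy/h = 0.8923 h.

0.892 h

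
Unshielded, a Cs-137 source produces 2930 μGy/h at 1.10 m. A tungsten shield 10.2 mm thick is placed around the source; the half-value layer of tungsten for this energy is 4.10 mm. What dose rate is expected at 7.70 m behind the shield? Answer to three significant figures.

10.7 μGy/h

Distance alone: (1.10/7.70)² = 0.02041, so 2930 × 0.02041 = 59.80 μGy/h.
Shield: 10.2/4.10 = 2.488 half-value layers → attenuation 2^(−2.488) = 0.1783.
Combined: 59.80 × 0.1783 = 10.66 μGy/h.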